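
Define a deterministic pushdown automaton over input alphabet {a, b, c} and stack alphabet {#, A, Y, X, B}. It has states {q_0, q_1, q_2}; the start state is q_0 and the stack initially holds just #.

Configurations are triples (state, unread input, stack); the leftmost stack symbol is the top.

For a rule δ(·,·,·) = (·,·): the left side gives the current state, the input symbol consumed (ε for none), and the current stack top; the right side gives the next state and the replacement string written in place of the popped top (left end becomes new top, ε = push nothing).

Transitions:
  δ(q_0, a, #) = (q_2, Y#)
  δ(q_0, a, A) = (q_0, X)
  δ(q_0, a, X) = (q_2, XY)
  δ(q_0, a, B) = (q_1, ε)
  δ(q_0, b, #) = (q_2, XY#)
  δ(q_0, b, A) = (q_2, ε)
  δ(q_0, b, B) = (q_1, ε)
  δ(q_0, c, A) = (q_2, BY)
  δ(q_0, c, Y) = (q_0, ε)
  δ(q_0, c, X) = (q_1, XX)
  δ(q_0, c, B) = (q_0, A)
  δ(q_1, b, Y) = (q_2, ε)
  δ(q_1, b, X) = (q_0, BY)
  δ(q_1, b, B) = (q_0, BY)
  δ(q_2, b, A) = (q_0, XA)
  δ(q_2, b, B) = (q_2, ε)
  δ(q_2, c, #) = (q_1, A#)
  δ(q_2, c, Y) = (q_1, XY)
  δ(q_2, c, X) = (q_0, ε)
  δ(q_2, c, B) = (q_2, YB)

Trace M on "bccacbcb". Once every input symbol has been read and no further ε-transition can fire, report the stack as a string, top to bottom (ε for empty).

YY#

(q_0, bccacbcb, #) ⊢ (q_2, ccacbcb, XY#) ⊢ (q_0, cacbcb, Y#) ⊢ (q_0, acbcb, #) ⊢ (q_2, cbcb, Y#) ⊢ (q_1, bcb, XY#) ⊢ (q_0, cb, BYY#) ⊢ (q_0, b, AYY#) ⊢ (q_2, ε, YY#)
All input consumed in state q_2 with stack YY#.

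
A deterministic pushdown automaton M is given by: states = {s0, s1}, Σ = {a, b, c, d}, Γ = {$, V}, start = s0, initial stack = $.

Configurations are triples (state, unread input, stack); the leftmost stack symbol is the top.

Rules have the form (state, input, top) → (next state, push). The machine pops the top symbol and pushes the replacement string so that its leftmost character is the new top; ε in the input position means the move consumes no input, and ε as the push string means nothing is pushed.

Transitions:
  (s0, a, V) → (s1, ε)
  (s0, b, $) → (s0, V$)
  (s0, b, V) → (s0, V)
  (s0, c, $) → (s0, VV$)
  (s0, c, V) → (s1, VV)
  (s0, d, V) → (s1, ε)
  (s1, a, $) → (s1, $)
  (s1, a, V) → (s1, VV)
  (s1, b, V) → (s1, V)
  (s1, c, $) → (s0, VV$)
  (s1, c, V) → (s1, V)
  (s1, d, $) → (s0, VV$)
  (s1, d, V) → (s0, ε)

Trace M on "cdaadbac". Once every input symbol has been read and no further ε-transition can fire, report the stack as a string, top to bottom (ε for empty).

V$

(s0, cdaadbac, $)
  read c, top $: go to s0, push VV$ → (s0, daadbac, VV$)
  read d, top V: go to s1, push ε → (s1, aadbac, V$)
  read a, top V: go to s1, push VV → (s1, adbac, VV$)
  read a, top V: go to s1, push VV → (s1, dbac, VVV$)
  read d, top V: go to s0, push ε → (s0, bac, VV$)
  read b, top V: go to s0, push V → (s0, ac, VV$)
  read a, top V: go to s1, push ε → (s1, c, V$)
  read c, top V: go to s1, push V → (s1, ε, V$)
All input consumed in state s1 with stack V$.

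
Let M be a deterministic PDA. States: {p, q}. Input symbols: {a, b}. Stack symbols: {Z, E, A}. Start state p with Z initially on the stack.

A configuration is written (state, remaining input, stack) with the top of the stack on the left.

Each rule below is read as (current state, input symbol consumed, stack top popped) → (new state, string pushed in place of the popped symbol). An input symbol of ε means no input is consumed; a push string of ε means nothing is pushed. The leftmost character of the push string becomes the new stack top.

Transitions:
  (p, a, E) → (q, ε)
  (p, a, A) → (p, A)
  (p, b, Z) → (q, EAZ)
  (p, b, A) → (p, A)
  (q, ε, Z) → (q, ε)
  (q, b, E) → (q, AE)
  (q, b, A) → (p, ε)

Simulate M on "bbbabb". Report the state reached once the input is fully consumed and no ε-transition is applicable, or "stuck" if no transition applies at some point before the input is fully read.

(p, bbbabb, Z) ⊢ (q, bbabb, EAZ) ⊢ (q, babb, AEAZ) ⊢ (p, abb, EAZ) ⊢ (q, bb, AZ) ⊢ (p, b, Z) ⊢ (q, ε, EAZ)
All input consumed; M is in state q.

q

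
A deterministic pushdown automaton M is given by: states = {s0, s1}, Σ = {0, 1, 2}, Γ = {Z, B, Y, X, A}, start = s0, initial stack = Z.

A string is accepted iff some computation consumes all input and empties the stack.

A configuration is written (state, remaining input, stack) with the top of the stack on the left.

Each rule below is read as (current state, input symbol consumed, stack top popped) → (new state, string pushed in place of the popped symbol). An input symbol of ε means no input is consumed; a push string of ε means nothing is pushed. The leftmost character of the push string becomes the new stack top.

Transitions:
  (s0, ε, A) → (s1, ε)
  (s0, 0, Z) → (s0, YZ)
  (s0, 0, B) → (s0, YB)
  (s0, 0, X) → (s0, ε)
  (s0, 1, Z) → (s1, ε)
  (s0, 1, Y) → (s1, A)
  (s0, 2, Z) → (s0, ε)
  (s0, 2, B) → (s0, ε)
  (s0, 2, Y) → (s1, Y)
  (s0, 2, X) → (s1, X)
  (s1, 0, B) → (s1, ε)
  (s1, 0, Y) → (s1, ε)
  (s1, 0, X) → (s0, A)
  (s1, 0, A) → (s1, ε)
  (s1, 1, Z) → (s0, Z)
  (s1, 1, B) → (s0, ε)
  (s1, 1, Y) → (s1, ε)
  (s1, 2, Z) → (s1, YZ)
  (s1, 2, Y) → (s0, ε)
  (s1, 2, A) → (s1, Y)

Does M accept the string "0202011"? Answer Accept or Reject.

(s0, 0202011, Z) ⊢ (s0, 202011, YZ) ⊢ (s1, 02011, YZ) ⊢ (s1, 2011, Z) ⊢ (s1, 011, YZ) ⊢ (s1, 11, Z) ⊢ (s0, 1, Z) ⊢ (s1, ε, ε)
All input consumed and the stack is empty.

Accept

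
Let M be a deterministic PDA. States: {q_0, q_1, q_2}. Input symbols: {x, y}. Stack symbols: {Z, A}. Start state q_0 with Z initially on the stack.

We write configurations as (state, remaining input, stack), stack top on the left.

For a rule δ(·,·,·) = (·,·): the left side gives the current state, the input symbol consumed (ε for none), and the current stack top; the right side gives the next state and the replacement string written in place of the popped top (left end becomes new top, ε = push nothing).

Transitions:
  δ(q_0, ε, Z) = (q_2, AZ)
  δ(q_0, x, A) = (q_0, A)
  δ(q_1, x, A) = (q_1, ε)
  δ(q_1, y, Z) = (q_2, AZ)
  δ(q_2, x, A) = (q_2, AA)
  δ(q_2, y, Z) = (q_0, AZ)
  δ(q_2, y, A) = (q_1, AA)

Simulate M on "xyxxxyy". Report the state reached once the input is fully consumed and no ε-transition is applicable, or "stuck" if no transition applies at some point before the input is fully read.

q_1

(q_0, xyxxxyy, Z)
  ε-move, top Z: go to q_2, push AZ → (q_2, xyxxxyy, AZ)
  read x, top A: go to q_2, push AA → (q_2, yxxxyy, AAZ)
  read y, top A: go to q_1, push AA → (q_1, xxxyy, AAAZ)
  read x, top A: go to q_1, push ε → (q_1, xxyy, AAZ)
  read x, top A: go to q_1, push ε → (q_1, xyy, AZ)
  read x, top A: go to q_1, push ε → (q_1, yy, Z)
  read y, top Z: go to q_2, push AZ → (q_2, y, AZ)
  read y, top A: go to q_1, push AA → (q_1, ε, AAZ)
All input consumed; M is in state q_1.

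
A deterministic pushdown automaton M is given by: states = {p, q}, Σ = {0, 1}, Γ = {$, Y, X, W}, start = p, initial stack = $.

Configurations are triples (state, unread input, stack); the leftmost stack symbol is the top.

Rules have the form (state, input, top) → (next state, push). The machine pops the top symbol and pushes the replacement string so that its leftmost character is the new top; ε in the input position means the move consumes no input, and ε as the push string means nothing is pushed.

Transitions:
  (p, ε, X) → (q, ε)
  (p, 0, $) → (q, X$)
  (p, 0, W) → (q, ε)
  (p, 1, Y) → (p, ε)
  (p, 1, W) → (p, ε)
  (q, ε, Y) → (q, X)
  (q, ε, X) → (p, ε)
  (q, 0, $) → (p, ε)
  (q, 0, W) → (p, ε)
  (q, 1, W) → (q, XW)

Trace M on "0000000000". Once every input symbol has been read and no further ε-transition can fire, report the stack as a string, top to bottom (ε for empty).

$

(p, 0000000000, $)
  read 0, top $: go to q, push X$ → (q, 000000000, X$)
  ε-move, top X: go to p, push ε → (p, 000000000, $)
  read 0, top $: go to q, push X$ → (q, 00000000, X$)
  ε-move, top X: go to p, push ε → (p, 00000000, $)
  read 0, top $: go to q, push X$ → (q, 0000000, X$)
  ε-move, top X: go to p, push ε → (p, 0000000, $)
  read 0, top $: go to q, push X$ → (q, 000000, X$)
  ε-move, top X: go to p, push ε → (p, 000000, $)
  read 0, top $: go to q, push X$ → (q, 00000, X$)
  ε-move, top X: go to p, push ε → (p, 00000, $)
  read 0, top $: go to q, push X$ → (q, 0000, X$)
  ε-move, top X: go to p, push ε → (p, 0000, $)
  read 0, top $: go to q, push X$ → (q, 000, X$)
  ε-move, top X: go to p, push ε → (p, 000, $)
  read 0, top $: go to q, push X$ → (q, 00, X$)
  ε-move, top X: go to p, push ε → (p, 00, $)
  read 0, top $: go to q, push X$ → (q, 0, X$)
  ε-move, top X: go to p, push ε → (p, 0, $)
  read 0, top $: go to q, push X$ → (q, ε, X$)
  ε-move, top X: go to p, push ε → (p, ε, $)
All input consumed in state p with stack $.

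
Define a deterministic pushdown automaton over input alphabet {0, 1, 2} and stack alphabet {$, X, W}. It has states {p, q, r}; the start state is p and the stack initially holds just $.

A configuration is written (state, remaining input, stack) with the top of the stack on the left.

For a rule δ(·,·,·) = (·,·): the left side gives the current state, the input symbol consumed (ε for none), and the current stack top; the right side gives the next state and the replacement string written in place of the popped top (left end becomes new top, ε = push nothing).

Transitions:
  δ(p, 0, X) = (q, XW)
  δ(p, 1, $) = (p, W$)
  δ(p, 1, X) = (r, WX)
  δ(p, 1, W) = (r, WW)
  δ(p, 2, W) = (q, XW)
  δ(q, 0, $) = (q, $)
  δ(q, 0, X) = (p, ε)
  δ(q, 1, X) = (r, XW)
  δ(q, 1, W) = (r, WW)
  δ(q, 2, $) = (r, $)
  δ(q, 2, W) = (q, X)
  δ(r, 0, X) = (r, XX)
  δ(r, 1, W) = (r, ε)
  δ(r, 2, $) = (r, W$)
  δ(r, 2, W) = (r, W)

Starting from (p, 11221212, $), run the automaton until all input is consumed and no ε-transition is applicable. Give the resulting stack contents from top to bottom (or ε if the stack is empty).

(p, 11221212, $)
  read 1, top $: go to p, push W$ → (p, 1221212, W$)
  read 1, top W: go to r, push WW → (r, 221212, WW$)
  read 2, top W: go to r, push W → (r, 21212, WW$)
  read 2, top W: go to r, push W → (r, 1212, WW$)
  read 1, top W: go to r, push ε → (r, 212, W$)
  read 2, top W: go to r, push W → (r, 12, W$)
  read 1, top W: go to r, push ε → (r, 2, $)
  read 2, top $: go to r, push W$ → (r, ε, W$)
All input consumed in state r with stack W$.

W$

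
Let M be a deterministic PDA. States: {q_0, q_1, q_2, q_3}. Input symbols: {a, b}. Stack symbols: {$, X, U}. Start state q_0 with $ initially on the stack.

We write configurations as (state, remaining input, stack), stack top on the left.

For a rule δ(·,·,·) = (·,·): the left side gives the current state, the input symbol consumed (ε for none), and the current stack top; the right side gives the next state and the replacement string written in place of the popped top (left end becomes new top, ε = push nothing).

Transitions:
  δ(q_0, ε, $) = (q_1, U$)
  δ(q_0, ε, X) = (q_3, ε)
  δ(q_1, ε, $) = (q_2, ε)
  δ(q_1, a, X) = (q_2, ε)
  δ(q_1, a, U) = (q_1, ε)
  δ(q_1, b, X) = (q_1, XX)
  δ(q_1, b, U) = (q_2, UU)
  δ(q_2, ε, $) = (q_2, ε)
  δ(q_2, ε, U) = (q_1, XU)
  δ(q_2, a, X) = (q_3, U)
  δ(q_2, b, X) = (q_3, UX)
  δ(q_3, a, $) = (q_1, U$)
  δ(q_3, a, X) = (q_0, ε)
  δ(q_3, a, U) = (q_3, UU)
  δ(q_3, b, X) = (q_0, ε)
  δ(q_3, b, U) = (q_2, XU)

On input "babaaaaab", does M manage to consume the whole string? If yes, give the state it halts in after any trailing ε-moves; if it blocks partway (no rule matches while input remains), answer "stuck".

(q_0, babaaaaab, $) ⊢ (q_1, babaaaaab, U$) ⊢ (q_2, abaaaaab, UU$) ⊢ (q_1, abaaaaab, XUU$) ⊢ (q_2, baaaaab, UU$) ⊢ (q_1, baaaaab, XUU$) ⊢ (q_1, aaaaab, XXUU$) ⊢ (q_2, aaaab, XUU$) ⊢ (q_3, aaab, UUU$) ⊢ (q_3, aab, UUUU$) ⊢ (q_3, ab, UUUUU$) ⊢ (q_3, b, UUUUUU$) ⊢ (q_2, ε, XUUUUUU$)
All input consumed; M is in state q_2.

q_2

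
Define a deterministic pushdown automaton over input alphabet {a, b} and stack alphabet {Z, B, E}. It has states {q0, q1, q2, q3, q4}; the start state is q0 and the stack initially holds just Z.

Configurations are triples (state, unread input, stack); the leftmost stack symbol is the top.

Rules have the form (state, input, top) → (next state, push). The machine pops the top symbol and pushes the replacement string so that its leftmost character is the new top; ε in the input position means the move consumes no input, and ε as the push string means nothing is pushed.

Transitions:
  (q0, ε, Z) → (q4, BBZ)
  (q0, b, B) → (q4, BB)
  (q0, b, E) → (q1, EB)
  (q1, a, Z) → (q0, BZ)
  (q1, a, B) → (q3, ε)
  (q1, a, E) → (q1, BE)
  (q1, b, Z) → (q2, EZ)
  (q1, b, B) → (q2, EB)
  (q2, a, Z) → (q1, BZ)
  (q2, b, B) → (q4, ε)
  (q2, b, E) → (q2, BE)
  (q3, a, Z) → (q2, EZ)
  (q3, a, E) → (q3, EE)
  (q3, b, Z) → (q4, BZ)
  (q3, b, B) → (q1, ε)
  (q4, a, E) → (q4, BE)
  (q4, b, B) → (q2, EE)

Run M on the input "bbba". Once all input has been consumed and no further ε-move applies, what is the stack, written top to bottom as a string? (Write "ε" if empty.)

BEEBZ

(q0, bbba, Z)
  ε-move, top Z: go to q4, push BBZ → (q4, bbba, BBZ)
  read b, top B: go to q2, push EE → (q2, bba, EEBZ)
  read b, top E: go to q2, push BE → (q2, ba, BEEBZ)
  read b, top B: go to q4, push ε → (q4, a, EEBZ)
  read a, top E: go to q4, push BE → (q4, ε, BEEBZ)
All input consumed in state q4 with stack BEEBZ.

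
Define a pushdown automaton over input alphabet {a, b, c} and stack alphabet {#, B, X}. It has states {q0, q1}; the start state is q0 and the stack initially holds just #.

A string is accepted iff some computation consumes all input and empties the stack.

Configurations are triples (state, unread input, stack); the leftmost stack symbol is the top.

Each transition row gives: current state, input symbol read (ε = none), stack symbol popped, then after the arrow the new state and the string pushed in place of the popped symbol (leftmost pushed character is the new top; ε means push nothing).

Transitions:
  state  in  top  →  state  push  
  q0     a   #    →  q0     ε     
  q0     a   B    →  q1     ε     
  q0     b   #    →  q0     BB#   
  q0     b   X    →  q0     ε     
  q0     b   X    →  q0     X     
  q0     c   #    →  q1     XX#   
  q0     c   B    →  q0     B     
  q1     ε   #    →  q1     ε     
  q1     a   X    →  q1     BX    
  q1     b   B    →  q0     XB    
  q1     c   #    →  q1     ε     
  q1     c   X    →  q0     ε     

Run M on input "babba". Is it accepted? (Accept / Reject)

Accept

One accepting computation: (q0, babba, #) ⊢ (q0, abba, BB#) ⊢ (q1, bba, B#) ⊢ (q0, ba, XB#) ⊢ (q0, a, B#) ⊢ (q1, ε, #) ⊢ (q1, ε, ε)
All input consumed and the stack is empty.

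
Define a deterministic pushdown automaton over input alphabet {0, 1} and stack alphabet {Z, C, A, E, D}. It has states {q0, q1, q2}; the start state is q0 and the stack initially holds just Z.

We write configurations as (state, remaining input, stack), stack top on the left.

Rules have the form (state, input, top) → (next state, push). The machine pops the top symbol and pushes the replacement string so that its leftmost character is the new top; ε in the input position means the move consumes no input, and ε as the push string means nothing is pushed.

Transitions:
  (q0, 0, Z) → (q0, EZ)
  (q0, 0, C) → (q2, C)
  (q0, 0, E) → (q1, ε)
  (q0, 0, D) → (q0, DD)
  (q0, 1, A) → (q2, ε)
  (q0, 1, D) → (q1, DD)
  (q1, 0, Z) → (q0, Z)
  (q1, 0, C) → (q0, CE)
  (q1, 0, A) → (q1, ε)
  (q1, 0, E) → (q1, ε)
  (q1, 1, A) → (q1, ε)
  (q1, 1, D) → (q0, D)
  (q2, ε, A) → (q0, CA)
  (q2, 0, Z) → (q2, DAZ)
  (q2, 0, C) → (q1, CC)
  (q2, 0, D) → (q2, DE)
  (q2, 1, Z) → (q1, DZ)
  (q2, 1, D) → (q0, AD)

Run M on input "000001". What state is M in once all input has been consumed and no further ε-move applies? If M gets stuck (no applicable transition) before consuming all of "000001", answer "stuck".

(q0, 000001, Z) ⊢ (q0, 00001, EZ) ⊢ (q1, 0001, Z) ⊢ (q0, 001, Z) ⊢ (q0, 01, EZ) ⊢ (q1, 1, Z)
No transition for (q1, 1, top Z); M blocks with input 1 remaining.

stuck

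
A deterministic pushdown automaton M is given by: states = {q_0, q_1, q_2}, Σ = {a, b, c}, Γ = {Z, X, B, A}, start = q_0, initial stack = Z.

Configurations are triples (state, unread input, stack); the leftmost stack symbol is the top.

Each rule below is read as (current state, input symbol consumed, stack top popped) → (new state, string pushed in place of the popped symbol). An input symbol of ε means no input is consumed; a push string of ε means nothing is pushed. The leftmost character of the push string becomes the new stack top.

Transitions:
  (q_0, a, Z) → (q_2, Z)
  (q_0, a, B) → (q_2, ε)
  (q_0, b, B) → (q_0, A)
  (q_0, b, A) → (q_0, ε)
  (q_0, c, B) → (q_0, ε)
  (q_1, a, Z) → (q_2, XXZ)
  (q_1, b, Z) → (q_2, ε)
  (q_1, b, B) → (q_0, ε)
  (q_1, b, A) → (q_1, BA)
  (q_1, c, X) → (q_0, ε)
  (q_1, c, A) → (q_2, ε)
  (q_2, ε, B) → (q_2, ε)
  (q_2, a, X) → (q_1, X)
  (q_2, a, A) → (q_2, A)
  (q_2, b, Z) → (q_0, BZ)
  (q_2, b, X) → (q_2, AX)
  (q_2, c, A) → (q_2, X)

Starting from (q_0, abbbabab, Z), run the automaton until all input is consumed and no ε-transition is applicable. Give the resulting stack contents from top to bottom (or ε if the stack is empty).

(q_0, abbbabab, Z)
  read a, top Z: go to q_2, push Z → (q_2, bbbabab, Z)
  read b, top Z: go to q_0, push BZ → (q_0, bbabab, BZ)
  read b, top B: go to q_0, push A → (q_0, babab, AZ)
  read b, top A: go to q_0, push ε → (q_0, abab, Z)
  read a, top Z: go to q_2, push Z → (q_2, bab, Z)
  read b, top Z: go to q_0, push BZ → (q_0, ab, BZ)
  read a, top B: go to q_2, push ε → (q_2, b, Z)
  read b, top Z: go to q_0, push BZ → (q_0, ε, BZ)
All input consumed in state q_0 with stack BZ.

BZ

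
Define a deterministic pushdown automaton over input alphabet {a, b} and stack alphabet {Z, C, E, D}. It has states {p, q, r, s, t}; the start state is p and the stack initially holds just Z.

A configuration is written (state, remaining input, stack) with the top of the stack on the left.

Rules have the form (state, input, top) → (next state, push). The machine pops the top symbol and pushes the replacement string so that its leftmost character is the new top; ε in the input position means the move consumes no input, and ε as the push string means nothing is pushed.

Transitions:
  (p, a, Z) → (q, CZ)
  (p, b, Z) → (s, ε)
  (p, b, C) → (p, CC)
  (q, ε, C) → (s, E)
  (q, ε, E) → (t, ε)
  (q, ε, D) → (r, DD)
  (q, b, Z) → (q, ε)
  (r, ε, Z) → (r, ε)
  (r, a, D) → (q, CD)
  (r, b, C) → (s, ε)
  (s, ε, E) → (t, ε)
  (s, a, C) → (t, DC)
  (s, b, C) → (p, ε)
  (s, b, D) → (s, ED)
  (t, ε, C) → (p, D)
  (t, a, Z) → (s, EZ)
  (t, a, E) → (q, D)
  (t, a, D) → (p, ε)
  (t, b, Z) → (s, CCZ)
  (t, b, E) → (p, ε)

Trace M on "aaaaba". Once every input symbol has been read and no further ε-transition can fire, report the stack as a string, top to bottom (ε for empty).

(p, aaaaba, Z)
  read a, top Z: go to q, push CZ → (q, aaaba, CZ)
  ε-move, top C: go to s, push E → (s, aaaba, EZ)
  ε-move, top E: go to t, push ε → (t, aaaba, Z)
  read a, top Z: go to s, push EZ → (s, aaba, EZ)
  ε-move, top E: go to t, push ε → (t, aaba, Z)
  read a, top Z: go to s, push EZ → (s, aba, EZ)
  ε-move, top E: go to t, push ε → (t, aba, Z)
  read a, top Z: go to s, push EZ → (s, ba, EZ)
  ε-move, top E: go to t, push ε → (t, ba, Z)
  read b, top Z: go to s, push CCZ → (s, a, CCZ)
  read a, top C: go to t, push DC → (t, ε, DCCZ)
All input consumed in state t with stack DCCZ.

DCCZ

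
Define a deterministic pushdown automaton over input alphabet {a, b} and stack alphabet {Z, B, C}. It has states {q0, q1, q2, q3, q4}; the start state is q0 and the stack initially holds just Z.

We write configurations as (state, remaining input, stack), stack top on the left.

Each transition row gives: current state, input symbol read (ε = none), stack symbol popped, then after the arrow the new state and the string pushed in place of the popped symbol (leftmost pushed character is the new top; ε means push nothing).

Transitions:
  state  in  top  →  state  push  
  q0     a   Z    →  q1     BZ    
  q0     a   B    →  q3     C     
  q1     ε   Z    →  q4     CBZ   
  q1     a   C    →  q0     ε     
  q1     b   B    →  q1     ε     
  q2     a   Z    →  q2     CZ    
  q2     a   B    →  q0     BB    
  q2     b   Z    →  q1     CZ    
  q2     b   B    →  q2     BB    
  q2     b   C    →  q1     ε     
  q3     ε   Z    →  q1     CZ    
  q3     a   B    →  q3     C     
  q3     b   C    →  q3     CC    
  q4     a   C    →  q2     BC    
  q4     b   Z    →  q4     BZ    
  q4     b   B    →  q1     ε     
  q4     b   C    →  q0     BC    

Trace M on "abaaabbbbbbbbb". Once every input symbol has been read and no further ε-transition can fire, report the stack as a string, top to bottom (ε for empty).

CCCCCCCCCCBCBZ

(q0, abaaabbbbbbbbb, Z) ⊢ (q1, baaabbbbbbbbb, BZ) ⊢ (q1, aaabbbbbbbbb, Z) ⊢ (q4, aaabbbbbbbbb, CBZ) ⊢ (q2, aabbbbbbbbb, BCBZ) ⊢ (q0, abbbbbbbbb, BBCBZ) ⊢ (q3, bbbbbbbbb, CBCBZ) ⊢ (q3, bbbbbbbb, CCBCBZ) ⊢ (q3, bbbbbbb, CCCBCBZ) ⊢ (q3, bbbbbb, CCCCBCBZ) ⊢ (q3, bbbbb, CCCCCBCBZ) ⊢ (q3, bbbb, CCCCCCBCBZ) ⊢ (q3, bbb, CCCCCCCBCBZ) ⊢ (q3, bb, CCCCCCCCBCBZ) ⊢ (q3, b, CCCCCCCCCBCBZ) ⊢ (q3, ε, CCCCCCCCCCBCBZ)
All input consumed in state q3 with stack CCCCCCCCCCBCBZ.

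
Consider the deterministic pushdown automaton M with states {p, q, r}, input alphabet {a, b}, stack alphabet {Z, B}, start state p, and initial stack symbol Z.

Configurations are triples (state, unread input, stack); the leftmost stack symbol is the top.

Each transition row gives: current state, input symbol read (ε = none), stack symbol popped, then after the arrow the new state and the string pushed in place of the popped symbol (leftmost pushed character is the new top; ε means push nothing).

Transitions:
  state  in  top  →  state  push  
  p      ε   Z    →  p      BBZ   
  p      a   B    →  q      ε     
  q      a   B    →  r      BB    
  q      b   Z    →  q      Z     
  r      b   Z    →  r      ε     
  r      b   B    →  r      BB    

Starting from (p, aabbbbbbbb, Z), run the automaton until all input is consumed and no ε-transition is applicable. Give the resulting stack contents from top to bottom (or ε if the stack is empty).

(p, aabbbbbbbb, Z)
  ε-move, top Z: go to p, push BBZ → (p, aabbbbbbbb, BBZ)
  read a, top B: go to q, push ε → (q, abbbbbbbb, BZ)
  read a, top B: go to r, push BB → (r, bbbbbbbb, BBZ)
  read b, top B: go to r, push BB → (r, bbbbbbb, BBBZ)
  read b, top B: go to r, push BB → (r, bbbbbb, BBBBZ)
  read b, top B: go to r, push BB → (r, bbbbb, BBBBBZ)
  read b, top B: go to r, push BB → (r, bbbb, BBBBBBZ)
  read b, top B: go to r, push BB → (r, bbb, BBBBBBBZ)
  read b, top B: go to r, push BB → (r, bb, BBBBBBBBZ)
  read b, top B: go to r, push BB → (r, b, BBBBBBBBBZ)
  read b, top B: go to r, push BB → (r, ε, BBBBBBBBBBZ)
All input consumed in state r with stack BBBBBBBBBBZ.

BBBBBBBBBBZ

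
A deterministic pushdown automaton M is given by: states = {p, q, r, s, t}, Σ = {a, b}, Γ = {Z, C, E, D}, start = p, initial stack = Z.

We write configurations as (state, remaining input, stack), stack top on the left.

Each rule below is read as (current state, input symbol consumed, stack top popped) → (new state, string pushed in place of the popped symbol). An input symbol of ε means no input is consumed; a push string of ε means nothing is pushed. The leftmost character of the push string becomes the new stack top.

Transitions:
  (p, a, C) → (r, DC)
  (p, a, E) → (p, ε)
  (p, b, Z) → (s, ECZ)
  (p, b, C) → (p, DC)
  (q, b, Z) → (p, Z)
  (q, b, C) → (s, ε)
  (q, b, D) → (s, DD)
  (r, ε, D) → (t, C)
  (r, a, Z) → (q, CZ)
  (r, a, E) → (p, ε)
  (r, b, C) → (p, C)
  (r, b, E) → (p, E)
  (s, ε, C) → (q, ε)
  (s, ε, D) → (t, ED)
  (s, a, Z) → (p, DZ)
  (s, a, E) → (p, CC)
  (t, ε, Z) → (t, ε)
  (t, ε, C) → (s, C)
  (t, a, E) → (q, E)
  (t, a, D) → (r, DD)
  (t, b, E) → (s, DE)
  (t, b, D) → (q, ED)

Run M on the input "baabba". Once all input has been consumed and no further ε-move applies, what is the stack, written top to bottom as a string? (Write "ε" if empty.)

(p, baabba, Z)
  read b, top Z: go to s, push ECZ → (s, aabba, ECZ)
  read a, top E: go to p, push CC → (p, abba, CCCZ)
  read a, top C: go to r, push DC → (r, bba, DCCCZ)
  ε-move, top D: go to t, push C → (t, bba, CCCCZ)
  ε-move, top C: go to s, push C → (s, bba, CCCCZ)
  ε-move, top C: go to q, push ε → (q, bba, CCCZ)
  read b, top C: go to s, push ε → (s, ba, CCZ)
  ε-move, top C: go to q, push ε → (q, ba, CZ)
  read b, top C: go to s, push ε → (s, a, Z)
  read a, top Z: go to p, push DZ → (p, ε, DZ)
All input consumed in state p with stack DZ.

DZ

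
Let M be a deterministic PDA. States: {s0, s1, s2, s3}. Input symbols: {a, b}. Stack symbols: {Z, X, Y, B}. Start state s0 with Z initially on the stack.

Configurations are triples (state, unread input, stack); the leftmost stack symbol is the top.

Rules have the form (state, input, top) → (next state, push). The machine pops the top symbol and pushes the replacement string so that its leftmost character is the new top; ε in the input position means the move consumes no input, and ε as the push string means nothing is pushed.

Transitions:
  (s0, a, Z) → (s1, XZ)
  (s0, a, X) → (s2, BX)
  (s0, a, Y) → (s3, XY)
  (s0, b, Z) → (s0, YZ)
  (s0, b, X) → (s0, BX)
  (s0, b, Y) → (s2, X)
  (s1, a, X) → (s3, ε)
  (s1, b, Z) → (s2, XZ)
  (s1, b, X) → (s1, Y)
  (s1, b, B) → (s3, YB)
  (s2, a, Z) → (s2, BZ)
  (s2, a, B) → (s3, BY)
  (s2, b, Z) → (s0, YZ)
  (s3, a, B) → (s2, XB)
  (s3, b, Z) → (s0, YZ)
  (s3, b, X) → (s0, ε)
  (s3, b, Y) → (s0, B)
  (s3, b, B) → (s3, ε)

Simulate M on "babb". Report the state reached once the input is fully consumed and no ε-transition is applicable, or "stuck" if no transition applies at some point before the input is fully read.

(s0, babb, Z) ⊢ (s0, abb, YZ) ⊢ (s3, bb, XYZ) ⊢ (s0, b, YZ) ⊢ (s2, ε, XZ)
All input consumed; M is in state s2.

s2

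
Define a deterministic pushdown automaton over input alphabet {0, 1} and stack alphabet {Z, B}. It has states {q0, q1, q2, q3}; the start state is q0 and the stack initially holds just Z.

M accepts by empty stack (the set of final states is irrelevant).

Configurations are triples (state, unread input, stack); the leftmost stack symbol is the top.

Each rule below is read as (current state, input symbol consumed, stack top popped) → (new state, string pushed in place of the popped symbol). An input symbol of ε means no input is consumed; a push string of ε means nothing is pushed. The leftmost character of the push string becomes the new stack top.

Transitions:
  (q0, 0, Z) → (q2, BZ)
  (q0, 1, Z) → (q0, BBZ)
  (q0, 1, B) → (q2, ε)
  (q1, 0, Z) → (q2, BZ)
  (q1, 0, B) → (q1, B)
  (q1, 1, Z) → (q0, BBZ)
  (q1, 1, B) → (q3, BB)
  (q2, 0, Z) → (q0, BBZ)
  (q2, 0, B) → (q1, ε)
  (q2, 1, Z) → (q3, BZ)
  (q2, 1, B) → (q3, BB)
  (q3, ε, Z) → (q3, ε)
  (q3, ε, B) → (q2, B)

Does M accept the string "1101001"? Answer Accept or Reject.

(q0, 1101001, Z) ⊢ (q0, 101001, BBZ) ⊢ (q2, 01001, BZ) ⊢ (q1, 1001, Z) ⊢ (q0, 001, BBZ)
No transition applies at (q0, 001, BBZ); input not fully consumed.

Reject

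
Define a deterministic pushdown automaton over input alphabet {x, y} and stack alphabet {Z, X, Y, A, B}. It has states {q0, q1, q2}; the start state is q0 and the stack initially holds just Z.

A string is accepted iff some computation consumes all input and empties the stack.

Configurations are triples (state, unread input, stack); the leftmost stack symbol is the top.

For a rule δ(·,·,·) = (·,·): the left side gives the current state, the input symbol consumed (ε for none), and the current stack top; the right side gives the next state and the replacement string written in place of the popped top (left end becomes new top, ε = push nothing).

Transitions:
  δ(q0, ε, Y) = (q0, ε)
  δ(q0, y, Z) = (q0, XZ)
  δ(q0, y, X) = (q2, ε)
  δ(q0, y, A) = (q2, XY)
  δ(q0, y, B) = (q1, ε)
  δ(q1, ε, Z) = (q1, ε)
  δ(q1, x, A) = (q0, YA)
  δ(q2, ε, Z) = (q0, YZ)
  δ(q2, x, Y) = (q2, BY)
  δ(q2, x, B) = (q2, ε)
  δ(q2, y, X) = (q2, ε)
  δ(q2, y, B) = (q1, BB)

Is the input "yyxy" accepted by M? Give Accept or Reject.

Reject

(q0, yyxy, Z)
  read y, top Z: go to q0, push XZ → (q0, yxy, XZ)
  read y, top X: go to q2, push ε → (q2, xy, Z)
  ε-move, top Z: go to q0, push YZ → (q0, xy, YZ)
  ε-move, top Y: go to q0, push ε → (q0, xy, Z)
No transition applies at (q0, xy, Z); input not fully consumed.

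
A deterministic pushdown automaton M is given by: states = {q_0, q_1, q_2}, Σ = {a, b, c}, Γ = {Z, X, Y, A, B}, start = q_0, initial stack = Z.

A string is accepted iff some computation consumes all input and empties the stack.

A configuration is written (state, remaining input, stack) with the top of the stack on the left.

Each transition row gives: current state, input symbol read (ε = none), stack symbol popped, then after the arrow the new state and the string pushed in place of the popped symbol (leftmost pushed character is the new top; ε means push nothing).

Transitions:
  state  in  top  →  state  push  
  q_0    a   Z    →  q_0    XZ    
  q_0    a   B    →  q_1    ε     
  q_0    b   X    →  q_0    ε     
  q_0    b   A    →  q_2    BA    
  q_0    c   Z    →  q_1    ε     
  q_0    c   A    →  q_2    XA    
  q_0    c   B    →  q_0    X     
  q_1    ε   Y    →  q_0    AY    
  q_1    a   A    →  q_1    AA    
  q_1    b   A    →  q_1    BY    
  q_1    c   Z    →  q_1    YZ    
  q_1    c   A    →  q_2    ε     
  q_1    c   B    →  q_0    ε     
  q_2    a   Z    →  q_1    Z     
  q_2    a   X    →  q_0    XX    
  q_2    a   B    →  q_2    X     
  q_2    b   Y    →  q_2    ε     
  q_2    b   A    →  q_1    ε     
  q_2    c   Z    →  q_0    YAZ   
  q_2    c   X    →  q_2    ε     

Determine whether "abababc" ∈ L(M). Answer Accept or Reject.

(q_0, abababc, Z)
  read a, top Z: go to q_0, push XZ → (q_0, bababc, XZ)
  read b, top X: go to q_0, push ε → (q_0, ababc, Z)
  read a, top Z: go to q_0, push XZ → (q_0, babc, XZ)
  read b, top X: go to q_0, push ε → (q_0, abc, Z)
  read a, top Z: go to q_0, push XZ → (q_0, bc, XZ)
  read b, top X: go to q_0, push ε → (q_0, c, Z)
  read c, top Z: go to q_1, push ε → (q_1, ε, ε)
All input consumed and the stack is empty.

Accept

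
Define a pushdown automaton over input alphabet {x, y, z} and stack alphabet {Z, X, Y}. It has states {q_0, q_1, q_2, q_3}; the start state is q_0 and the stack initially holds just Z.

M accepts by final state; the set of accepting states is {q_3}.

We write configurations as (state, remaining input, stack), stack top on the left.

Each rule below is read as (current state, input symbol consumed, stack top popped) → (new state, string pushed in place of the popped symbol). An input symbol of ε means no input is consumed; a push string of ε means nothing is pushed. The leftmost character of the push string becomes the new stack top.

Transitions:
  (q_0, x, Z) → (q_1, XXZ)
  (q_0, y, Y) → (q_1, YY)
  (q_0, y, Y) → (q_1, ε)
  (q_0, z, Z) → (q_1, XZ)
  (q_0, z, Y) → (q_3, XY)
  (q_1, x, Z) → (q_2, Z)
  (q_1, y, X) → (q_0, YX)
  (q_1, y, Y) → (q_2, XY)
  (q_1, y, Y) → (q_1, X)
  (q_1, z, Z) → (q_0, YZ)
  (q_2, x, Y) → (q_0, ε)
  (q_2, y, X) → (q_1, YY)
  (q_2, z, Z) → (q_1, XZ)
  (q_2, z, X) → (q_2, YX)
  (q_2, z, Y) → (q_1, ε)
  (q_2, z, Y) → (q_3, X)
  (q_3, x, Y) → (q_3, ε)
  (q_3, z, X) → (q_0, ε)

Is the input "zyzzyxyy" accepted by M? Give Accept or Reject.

No computation consumes all input and reaches a final state.

Reject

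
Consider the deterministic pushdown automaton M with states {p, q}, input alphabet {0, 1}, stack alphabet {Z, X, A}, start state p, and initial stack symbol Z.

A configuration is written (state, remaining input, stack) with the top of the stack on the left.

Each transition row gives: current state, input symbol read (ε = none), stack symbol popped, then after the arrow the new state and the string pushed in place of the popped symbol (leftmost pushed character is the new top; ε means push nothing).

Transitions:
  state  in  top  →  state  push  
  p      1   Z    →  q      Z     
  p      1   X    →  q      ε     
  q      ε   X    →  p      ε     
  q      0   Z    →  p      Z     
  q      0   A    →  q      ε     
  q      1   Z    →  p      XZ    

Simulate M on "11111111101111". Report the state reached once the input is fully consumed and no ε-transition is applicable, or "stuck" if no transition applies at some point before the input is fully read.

p

(p, 11111111101111, Z) ⊢ (q, 1111111101111, Z) ⊢ (p, 111111101111, XZ) ⊢ (q, 11111101111, Z) ⊢ (p, 1111101111, XZ) ⊢ (q, 111101111, Z) ⊢ (p, 11101111, XZ) ⊢ (q, 1101111, Z) ⊢ (p, 101111, XZ) ⊢ (q, 01111, Z) ⊢ (p, 1111, Z) ⊢ (q, 111, Z) ⊢ (p, 11, XZ) ⊢ (q, 1, Z) ⊢ (p, ε, XZ)
All input consumed; M is in state p.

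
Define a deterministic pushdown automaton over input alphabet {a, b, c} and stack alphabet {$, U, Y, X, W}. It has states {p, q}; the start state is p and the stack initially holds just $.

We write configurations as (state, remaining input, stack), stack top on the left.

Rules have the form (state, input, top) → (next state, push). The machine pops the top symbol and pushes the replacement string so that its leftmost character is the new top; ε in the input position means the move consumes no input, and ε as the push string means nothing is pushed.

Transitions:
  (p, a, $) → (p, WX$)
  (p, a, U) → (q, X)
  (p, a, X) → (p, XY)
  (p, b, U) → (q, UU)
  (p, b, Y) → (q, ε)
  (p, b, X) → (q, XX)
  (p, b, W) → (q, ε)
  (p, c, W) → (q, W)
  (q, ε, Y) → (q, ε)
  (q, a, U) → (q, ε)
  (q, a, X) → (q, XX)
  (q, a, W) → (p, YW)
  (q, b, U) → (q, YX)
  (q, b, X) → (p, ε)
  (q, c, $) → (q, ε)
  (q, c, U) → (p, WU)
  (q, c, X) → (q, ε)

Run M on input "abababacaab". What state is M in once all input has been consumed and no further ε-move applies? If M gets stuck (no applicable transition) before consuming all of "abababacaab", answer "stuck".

(p, abababacaab, $) ⊢ (p, bababacaab, WX$) ⊢ (q, ababacaab, X$) ⊢ (q, babacaab, XX$) ⊢ (p, abacaab, X$) ⊢ (p, bacaab, XY$) ⊢ (q, acaab, XXY$) ⊢ (q, caab, XXXY$) ⊢ (q, aab, XXY$) ⊢ (q, ab, XXXY$) ⊢ (q, b, XXXXY$) ⊢ (p, ε, XXXY$)
All input consumed; M is in state p.

p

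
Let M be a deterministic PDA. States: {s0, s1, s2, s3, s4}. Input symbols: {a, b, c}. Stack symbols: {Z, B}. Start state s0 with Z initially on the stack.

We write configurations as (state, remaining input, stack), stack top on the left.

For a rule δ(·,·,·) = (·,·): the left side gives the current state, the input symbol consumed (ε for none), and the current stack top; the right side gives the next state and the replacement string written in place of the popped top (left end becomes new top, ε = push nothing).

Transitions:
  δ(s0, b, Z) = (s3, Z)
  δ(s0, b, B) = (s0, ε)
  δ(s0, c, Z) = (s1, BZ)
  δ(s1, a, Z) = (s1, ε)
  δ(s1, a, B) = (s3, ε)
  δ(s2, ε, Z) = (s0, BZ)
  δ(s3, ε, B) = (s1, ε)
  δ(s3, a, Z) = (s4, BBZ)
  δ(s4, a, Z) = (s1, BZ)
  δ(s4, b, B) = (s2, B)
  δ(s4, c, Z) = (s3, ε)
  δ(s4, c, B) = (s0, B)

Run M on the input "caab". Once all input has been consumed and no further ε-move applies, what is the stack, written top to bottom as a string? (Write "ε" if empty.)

(s0, caab, Z)
  read c, top Z: go to s1, push BZ → (s1, aab, BZ)
  read a, top B: go to s3, push ε → (s3, ab, Z)
  read a, top Z: go to s4, push BBZ → (s4, b, BBZ)
  read b, top B: go to s2, push B → (s2, ε, BBZ)
All input consumed in state s2 with stack BBZ.

BBZ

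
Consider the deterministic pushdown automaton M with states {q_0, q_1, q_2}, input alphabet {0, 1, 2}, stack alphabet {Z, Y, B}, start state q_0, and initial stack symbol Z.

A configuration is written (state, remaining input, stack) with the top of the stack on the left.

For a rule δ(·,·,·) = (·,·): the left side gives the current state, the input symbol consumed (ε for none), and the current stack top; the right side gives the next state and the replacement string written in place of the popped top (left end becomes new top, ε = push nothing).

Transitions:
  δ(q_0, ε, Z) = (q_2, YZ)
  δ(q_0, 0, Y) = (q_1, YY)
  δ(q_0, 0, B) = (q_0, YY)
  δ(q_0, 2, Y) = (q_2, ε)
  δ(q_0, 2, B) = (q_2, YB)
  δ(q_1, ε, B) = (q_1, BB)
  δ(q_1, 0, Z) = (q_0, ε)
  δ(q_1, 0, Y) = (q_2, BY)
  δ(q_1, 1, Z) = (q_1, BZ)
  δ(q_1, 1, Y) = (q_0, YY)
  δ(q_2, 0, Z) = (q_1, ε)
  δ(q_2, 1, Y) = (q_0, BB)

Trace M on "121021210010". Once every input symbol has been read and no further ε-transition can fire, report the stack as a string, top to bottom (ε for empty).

(q_0, 121021210010, Z)
  ε-move, top Z: go to q_2, push YZ → (q_2, 121021210010, YZ)
  read 1, top Y: go to q_0, push BB → (q_0, 21021210010, BBZ)
  read 2, top B: go to q_2, push YB → (q_2, 1021210010, YBBZ)
  read 1, top Y: go to q_0, push BB → (q_0, 021210010, BBBBZ)
  read 0, top B: go to q_0, push YY → (q_0, 21210010, YYBBBZ)
  read 2, top Y: go to q_2, push ε → (q_2, 1210010, YBBBZ)
  read 1, top Y: go to q_0, push BB → (q_0, 210010, BBBBBZ)
  read 2, top B: go to q_2, push YB → (q_2, 10010, YBBBBBZ)
  read 1, top Y: go to q_0, push BB → (q_0, 0010, BBBBBBBZ)
  read 0, top B: go to q_0, push YY → (q_0, 010, YYBBBBBBZ)
  read 0, top Y: go to q_1, push YY → (q_1, 10, YYYBBBBBBZ)
  read 1, top Y: go to q_0, push YY → (q_0, 0, YYYYBBBBBBZ)
  read 0, top Y: go to q_1, push YY → (q_1, ε, YYYYYBBBBBBZ)
All input consumed in state q_1 with stack YYYYYBBBBBBZ.

YYYYYBBBBBBZ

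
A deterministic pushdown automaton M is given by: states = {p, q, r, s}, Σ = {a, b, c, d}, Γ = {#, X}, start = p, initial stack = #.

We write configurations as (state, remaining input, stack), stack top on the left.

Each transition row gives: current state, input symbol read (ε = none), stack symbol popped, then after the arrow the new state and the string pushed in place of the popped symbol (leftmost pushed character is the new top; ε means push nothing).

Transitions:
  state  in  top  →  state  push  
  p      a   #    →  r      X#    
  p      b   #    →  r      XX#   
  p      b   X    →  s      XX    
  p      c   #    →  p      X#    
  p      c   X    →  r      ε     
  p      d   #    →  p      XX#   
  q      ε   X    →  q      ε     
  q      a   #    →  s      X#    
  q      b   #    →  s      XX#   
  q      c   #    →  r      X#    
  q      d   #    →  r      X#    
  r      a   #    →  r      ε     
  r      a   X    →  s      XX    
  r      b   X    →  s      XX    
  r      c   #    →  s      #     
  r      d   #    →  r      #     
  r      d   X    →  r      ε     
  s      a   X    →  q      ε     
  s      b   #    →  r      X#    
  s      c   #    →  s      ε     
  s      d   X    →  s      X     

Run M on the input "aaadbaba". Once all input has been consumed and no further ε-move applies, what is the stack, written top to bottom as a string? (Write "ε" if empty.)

#

(p, aaadbaba, #)
  read a, top #: go to r, push X# → (r, aadbaba, X#)
  read a, top X: go to s, push XX → (s, adbaba, XX#)
  read a, top X: go to q, push ε → (q, dbaba, X#)
  ε-move, top X: go to q, push ε → (q, dbaba, #)
  read d, top #: go to r, push X# → (r, baba, X#)
  read b, top X: go to s, push XX → (s, aba, XX#)
  read a, top X: go to q, push ε → (q, ba, X#)
  ε-move, top X: go to q, push ε → (q, ba, #)
  read b, top #: go to s, push XX# → (s, a, XX#)
  read a, top X: go to q, push ε → (q, ε, X#)
  ε-move, top X: go to q, push ε → (q, ε, #)
All input consumed in state q with stack #.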